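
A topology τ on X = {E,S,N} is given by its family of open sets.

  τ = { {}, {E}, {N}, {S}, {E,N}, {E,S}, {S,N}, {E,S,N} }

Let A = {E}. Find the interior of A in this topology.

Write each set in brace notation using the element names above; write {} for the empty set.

interior: largest open inside A is {E} (from {}, {E})

{E}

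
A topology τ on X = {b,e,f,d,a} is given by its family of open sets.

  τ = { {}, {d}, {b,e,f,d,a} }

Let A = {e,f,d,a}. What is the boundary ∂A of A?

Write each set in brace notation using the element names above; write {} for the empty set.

open subsets of A: {}, {d}; so int(A) = {d}
closure: X∖int(X∖A) = X∖{} = {b,e,f,d,a}
∂A = {b,e,f,d,a} minus {d} = {b,e,f,a}

{b,e,f,a}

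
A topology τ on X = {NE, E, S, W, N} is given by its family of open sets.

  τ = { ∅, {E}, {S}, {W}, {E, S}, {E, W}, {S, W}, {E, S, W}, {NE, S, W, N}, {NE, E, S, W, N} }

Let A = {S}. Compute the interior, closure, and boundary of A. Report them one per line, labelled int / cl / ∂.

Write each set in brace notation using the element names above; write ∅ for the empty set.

open subsets of A: ∅, {S}; so int(A) = {S}
closure: X∖int(X∖A) = X∖{E, W} = {NE, S, N}
∂A = {NE, S, N} minus {S} = {NE, N}

int(A) = {S}
cl(A)  = {NE, S, N}
∂A     = {NE, N}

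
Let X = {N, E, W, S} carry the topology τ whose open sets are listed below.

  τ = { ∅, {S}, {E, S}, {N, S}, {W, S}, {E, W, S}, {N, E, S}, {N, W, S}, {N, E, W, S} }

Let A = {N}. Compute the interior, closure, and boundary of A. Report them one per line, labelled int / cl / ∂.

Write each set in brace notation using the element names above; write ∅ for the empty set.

U open, U⊆A: ∅. int(A) = ⋃ = ∅
X∖A={E, W, S}, int(X∖A)={E, W, S}, hence cl(A)={N}
∂A: remove int from cl → {N}

int(A) = ∅
cl(A)  = {N}
∂A     = {N}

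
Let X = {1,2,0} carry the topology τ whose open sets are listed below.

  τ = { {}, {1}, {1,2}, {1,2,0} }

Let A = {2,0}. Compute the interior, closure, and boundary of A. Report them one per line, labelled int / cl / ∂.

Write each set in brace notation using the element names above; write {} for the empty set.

int(A) = {}
cl(A)  = {2,0}
∂A     = {2,0}

open subsets of A: {}; so int(A) = {}
closure: X∖int(X∖A) = X∖{1} = {2,0}
∂A = {2,0} minus {} = {2,0}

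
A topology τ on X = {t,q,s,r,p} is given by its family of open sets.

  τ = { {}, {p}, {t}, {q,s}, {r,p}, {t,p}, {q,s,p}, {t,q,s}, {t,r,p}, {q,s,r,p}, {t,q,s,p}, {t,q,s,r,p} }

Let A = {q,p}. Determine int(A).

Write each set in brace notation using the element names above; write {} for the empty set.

{p}

opens ⊆ A: {}, {p}; union → int = {p}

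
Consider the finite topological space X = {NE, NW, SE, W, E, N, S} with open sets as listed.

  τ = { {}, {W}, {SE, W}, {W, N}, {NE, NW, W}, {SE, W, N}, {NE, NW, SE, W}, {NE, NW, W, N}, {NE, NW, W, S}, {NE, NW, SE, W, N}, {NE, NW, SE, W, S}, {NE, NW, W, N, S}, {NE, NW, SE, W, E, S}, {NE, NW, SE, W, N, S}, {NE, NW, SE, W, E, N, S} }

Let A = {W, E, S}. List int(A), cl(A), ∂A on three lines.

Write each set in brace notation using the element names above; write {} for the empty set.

open subsets of A: {}, {W}; so int(A) = {W}
closure: X∖int(X∖A) = X∖{} = {NE, NW, SE, W, E, N, S}
∂A = {NE, NW, SE, W, E, N, S} minus {W} = {NE, NW, SE, E, N, S}

int(A) = {W}
cl(A)  = {NE, NW, SE, W, E, N, S}
∂A     = {NE, NW, SE, E, N, S}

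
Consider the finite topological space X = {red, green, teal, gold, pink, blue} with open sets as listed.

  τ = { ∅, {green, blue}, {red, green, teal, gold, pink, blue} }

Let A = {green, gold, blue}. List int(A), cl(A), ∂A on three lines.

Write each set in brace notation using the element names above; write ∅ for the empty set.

open subsets of A: ∅, {green, blue}; so int(A) = {green, blue}
closure: X∖int(X∖A) = X∖∅ = {red, green, teal, gold, pink, blue}
∂A = {red, green, teal, gold, pink, blue} minus {green, blue} = {red, teal, gold, pink}

int(A) = {green, blue}
cl(A)  = {red, green, teal, gold, pink, blue}
∂A     = {red, teal, gold, pink}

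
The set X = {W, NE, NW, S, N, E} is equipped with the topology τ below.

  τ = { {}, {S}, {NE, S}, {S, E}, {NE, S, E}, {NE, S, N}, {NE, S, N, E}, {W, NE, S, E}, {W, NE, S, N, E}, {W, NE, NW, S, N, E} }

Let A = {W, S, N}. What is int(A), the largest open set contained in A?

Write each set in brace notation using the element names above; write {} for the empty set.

{S}

U open, U⊆A: {}, {S}. int(A) = ⋃ = {S}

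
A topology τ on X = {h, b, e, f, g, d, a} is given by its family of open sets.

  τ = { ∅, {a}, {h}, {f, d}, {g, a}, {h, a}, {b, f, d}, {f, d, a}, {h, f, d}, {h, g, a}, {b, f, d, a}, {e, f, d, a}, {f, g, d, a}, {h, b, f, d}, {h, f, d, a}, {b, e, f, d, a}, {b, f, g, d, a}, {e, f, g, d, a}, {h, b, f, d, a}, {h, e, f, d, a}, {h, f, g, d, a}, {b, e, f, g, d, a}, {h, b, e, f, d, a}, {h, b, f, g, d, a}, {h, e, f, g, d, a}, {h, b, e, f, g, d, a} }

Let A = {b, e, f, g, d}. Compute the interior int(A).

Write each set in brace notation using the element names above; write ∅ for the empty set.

interior: largest open inside A is {b, f, d} (from ∅, {f, d}, {b, f, d})

{b, f, d}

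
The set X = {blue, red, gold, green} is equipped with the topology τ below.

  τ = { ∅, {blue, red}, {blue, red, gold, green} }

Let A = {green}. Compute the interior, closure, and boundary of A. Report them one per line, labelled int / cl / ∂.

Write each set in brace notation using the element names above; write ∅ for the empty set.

U open, U⊆A: ∅. int(A) = ⋃ = ∅
X∖A={blue, red, gold}, int(X∖A)={blue, red}, hence cl(A)={gold, green}
∂A: remove int from cl → {gold, green}

int(A) = ∅
cl(A)  = {gold, green}
∂A     = {gold, green}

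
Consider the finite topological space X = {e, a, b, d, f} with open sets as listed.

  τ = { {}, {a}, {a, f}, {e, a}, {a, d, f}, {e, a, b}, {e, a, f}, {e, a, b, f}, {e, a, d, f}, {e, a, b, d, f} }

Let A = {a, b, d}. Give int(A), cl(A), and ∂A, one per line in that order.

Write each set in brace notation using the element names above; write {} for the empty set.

interior: largest open inside A is {a} (from {}, {a})
cl via duality: int({e, f}) = {}, so X∖{} = {e, a, b, d, f}
cl∖int = {e, b, d, f}

int(A) = {a}
cl(A)  = {e, a, b, d, f}
∂A     = {e, b, d, f}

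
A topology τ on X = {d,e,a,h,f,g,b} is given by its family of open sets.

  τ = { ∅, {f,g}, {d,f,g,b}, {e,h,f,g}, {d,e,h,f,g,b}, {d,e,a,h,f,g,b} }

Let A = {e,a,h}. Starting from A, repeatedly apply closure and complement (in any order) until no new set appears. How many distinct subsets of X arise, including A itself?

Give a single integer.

4

cl via duality: int({d,f,g,b}) = {d,f,g,b}, so X∖{d,f,g,b} = {e,a,h}
Write k for closure, c for complement:
  1. A     = {e,a,h}
  2. cA    = {d,f,g,b}
  3. kcA   = {d,e,a,h,f,g,b}
  4. ckcA  = ∅
applying k or c yields no new set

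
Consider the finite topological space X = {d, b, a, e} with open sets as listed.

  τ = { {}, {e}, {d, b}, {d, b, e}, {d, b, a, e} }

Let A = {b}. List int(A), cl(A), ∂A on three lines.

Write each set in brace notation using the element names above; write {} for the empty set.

interior: largest open inside A is {} (from {})
cl via duality: int({d, a, e}) = {e}, so X∖{e} = {d, b, a}
cl∖int = {d, b, a}

int(A) = {}
cl(A)  = {d, b, a}
∂A     = {d, b, a}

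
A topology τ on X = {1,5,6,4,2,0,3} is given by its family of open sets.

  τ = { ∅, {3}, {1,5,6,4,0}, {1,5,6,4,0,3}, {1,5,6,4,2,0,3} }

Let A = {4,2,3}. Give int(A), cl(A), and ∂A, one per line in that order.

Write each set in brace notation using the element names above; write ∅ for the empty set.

int(A) = {3}
cl(A)  = {1,5,6,4,2,0,3}
∂A     = {1,5,6,4,2,0}

interior: largest open inside A is {3} (from ∅, {3})
cl via duality: int({1,5,6,0}) = ∅, so X∖∅ = {1,5,6,4,2,0,3}
cl∖int = {1,5,6,4,2,0}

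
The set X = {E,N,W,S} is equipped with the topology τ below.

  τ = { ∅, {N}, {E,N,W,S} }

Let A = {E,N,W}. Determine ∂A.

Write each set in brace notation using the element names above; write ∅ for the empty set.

{E,W,S}

U open, U⊆A: ∅, {N}. int(A) = ⋃ = {N}
X∖A={S}, int(X∖A)=∅, hence cl(A)={E,N,W,S}
∂A: remove int from cl → {E,W,S}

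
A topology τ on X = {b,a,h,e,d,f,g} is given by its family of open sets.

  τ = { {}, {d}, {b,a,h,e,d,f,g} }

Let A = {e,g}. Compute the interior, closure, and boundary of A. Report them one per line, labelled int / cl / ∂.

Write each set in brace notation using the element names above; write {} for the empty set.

int(A) = {}
cl(A)  = {b,a,h,e,f,g}
∂A     = {b,a,h,e,f,g}

interior: largest open inside A is {} (from {})
cl via duality: int({b,a,h,d,f}) = {d}, so X∖{d} = {b,a,h,e,f,g}
cl∖int = {b,a,h,e,f,g}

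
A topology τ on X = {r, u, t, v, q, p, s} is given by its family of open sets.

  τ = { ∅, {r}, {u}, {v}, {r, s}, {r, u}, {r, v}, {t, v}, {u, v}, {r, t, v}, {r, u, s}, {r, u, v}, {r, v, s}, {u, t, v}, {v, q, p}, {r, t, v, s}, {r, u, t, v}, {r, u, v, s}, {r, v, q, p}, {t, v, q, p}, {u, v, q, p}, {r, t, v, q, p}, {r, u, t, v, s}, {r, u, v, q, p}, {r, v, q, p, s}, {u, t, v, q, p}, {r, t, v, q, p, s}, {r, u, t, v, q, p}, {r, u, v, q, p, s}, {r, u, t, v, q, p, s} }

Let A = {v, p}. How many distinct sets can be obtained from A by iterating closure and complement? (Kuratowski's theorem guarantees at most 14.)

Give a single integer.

complement {r, u, t, q, s}; its interior {r, u, s}; cl(A) = X∖{r, u, s} = {t, v, q, p}
With k = closure, c = complement:
  1. A     = {v, p}
  2. kA    = {t, v, q, p}
  3. cA    = {r, u, t, q, s}
  4. ckA   = {r, u, s}
  5. kcA   = {r, u, t, q, p, s}
  6. ckcA  = {v}
k, c of each give nothing new

6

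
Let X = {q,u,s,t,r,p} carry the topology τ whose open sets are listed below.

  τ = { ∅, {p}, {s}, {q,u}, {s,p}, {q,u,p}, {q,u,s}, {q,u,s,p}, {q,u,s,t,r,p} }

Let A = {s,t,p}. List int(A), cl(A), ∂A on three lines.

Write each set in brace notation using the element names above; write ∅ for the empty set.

int(A) = {s,p}
cl(A)  = {s,t,r,p}
∂A     = {t,r}

opens ⊆ A: ∅, {s}, {p}, {s,p}; union → int = {s,p}
complement {q,u,r}; its interior {q,u}; cl(A) = X∖{q,u} = {s,t,r,p}
boundary = {s,t,r,p} ∖ {s,p} = {t,r}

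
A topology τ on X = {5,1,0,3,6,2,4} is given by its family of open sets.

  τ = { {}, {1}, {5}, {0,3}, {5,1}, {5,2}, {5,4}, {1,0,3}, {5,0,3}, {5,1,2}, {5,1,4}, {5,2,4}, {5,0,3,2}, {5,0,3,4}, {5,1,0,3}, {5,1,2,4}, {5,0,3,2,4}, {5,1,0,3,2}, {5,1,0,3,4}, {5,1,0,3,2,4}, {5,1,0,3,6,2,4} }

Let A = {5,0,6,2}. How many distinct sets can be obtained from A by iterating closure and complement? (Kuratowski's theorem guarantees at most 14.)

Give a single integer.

12

cl via duality: int({1,3,4}) = {1}, so X∖{1} = {5,0,3,6,2,4}
Write k for closure, c for complement:
  1. A     = {5,0,6,2}
  2. kA    = {5,0,3,6,2,4}
  3. cA    = {1,3,4}
  4. ckA   = {1}
  5. kcA   = {1,0,3,6,4}
  6. kckA  = {1,6}
  7. ckcA  = {5,2}
  8. ckckA = {5,0,3,2,4}
  9. kckcA = {5,6,2,4}
  10. ckckcA = {1,0,3}
  11. kckckcA = {1,0,3,6}
  12. ckckckcA = {5,2,4}
applying k or c yields no new set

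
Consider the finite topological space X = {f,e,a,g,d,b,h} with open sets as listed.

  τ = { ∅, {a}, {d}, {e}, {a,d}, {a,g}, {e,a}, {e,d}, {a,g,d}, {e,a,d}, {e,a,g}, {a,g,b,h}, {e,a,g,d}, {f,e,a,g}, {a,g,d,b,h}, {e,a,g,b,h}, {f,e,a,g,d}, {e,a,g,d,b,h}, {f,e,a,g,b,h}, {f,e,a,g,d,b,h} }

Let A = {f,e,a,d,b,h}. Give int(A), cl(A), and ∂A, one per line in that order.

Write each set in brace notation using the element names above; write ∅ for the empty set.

int(A) = {e,a,d}
cl(A)  = {f,e,a,g,d,b,h}
∂A     = {f,g,b,h}

U open, U⊆A: ∅, {a}, {e}, {d}, {e,d}, {e,a}, {a,d}, {e,a,d}. int(A) = ⋃ = {e,a,d}
X∖A={g}, int(X∖A)=∅, hence cl(A)={f,e,a,g,d,b,h}
∂A: remove int from cl → {f,g,b,h}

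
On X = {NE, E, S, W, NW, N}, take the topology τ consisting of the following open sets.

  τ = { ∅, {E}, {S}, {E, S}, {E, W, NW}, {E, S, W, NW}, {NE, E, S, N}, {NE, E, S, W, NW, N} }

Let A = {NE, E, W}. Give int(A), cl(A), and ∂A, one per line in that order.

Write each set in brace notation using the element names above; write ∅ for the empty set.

int(A) = {E}
cl(A)  = {NE, E, W, NW, N}
∂A     = {NE, W, NW, N}

opens ⊆ A: ∅, {E}; union → int = {E}
complement {S, NW, N}; its interior {S}; cl(A) = X∖{S} = {NE, E, W, NW, N}
boundary = {NE, E, W, NW, N} ∖ {E} = {NE, W, NW, N}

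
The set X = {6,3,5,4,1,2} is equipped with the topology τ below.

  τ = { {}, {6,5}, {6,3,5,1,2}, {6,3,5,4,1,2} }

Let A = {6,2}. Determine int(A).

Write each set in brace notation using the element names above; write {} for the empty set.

{}

interior: largest open inside A is {} (from {})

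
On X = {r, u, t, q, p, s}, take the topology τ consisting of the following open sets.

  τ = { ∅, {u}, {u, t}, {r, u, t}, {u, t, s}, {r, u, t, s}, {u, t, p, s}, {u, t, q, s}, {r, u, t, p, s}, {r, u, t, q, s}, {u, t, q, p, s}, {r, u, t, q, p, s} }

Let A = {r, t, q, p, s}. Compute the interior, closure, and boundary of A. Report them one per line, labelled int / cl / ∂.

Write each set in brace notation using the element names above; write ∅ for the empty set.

U open, U⊆A: ∅. int(A) = ⋃ = ∅
X∖A={u}, int(X∖A)={u}, hence cl(A)={r, t, q, p, s}
∂A: remove int from cl → {r, t, q, p, s}

int(A) = ∅
cl(A)  = {r, t, q, p, s}
∂A     = {r, t, q, p, s}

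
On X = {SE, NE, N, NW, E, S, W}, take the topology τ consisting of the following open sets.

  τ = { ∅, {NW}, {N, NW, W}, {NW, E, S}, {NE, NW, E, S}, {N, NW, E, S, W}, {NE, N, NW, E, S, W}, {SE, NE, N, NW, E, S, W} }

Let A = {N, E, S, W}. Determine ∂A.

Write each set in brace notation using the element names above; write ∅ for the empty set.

opens ⊆ A: ∅; union → int = ∅
complement {SE, NE, NW}; its interior {NW}; cl(A) = X∖{NW} = {SE, NE, N, E, S, W}
boundary = {SE, NE, N, E, S, W} ∖ ∅ = {SE, NE, N, E, S, W}

{SE, NE, N, E, S, W}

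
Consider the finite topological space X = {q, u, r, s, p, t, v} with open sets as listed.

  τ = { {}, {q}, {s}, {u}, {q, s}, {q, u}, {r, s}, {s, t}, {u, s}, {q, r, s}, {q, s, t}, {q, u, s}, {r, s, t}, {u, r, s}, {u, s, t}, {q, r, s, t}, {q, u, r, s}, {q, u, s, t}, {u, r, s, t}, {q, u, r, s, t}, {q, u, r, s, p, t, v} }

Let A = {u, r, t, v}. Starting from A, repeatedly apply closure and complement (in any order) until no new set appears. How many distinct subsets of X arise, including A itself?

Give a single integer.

8

X∖A={q, s, p}, int(X∖A)={q, s}, hence cl(A)={u, r, p, t, v}
Orbit (k=closure, c=complement):
  1. A     = {u, r, t, v}
  2. kA    = {u, r, p, t, v}
  3. cA    = {q, s, p}
  4. ckA   = {q, s}
  5. kcA   = {q, r, s, p, t, v}
  6. ckcA  = {u}
  7. kckcA = {u, p, v}
  8. ckckcA = {q, r, s, t}
(closed under both — stop)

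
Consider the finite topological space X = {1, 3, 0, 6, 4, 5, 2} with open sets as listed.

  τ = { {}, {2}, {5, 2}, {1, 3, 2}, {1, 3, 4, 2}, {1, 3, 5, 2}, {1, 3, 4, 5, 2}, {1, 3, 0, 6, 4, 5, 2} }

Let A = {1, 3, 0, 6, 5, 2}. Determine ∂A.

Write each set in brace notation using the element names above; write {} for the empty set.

{0, 6, 4}

interior: largest open inside A is {1, 3, 5, 2} (from {}, {2}, {5, 2}, {1, 3, 2}, {1, 3, 5, 2})
cl via duality: int({4}) = {}, so X∖{} = {1, 3, 0, 6, 4, 5, 2}
cl∖int = {0, 6, 4}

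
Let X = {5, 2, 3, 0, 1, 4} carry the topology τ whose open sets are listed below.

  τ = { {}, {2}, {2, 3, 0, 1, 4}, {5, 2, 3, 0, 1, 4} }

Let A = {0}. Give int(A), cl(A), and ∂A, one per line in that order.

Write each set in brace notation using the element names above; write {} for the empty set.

opens ⊆ A: {}; union → int = {}
complement {5, 2, 3, 1, 4}; its interior {2}; cl(A) = X∖{2} = {5, 3, 0, 1, 4}
boundary = {5, 3, 0, 1, 4} ∖ {} = {5, 3, 0, 1, 4}

int(A) = {}
cl(A)  = {5, 3, 0, 1, 4}
∂A     = {5, 3, 0, 1, 4}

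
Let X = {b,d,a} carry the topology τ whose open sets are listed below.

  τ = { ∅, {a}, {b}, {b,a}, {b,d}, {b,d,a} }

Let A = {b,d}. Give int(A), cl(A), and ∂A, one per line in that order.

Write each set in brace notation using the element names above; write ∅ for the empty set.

int(A) = {b,d}
cl(A)  = {b,d}
∂A     = ∅

interior: largest open inside A is {b,d} (from ∅, {b}, {b,d})
cl via duality: int({a}) = {a}, so X∖{a} = {b,d}
cl∖int = ∅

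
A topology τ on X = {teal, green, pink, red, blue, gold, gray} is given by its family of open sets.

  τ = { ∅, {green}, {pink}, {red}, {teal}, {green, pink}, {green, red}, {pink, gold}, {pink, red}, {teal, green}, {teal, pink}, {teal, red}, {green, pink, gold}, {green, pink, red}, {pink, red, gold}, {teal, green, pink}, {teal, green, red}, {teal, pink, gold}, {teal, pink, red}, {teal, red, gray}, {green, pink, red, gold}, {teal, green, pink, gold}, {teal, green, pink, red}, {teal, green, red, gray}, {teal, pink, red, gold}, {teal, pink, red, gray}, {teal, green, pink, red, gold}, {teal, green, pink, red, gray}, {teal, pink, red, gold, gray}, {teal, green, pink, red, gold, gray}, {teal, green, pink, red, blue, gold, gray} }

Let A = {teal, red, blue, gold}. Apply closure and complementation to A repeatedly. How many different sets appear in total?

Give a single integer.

closure: X∖int(X∖A) = X∖{green, pink} = {teal, red, blue, gold, gray}
Let k=closure and c=complement:
  1. A     = {teal, red, blue, gold}
  2. kA    = {teal, red, blue, gold, gray}
  3. cA    = {green, pink, gray}
  4. ckA   = {green, pink}
  5. kcA   = {green, pink, blue, gold, gray}
  6. kckA  = {green, pink, blue, gold}
  7. ckcA  = {teal, red}
  8. ckckA = {teal, red, gray}
  9. kckcA = {teal, red, blue, gray}
  10. ckckcA = {green, pink, gold}
— saturated at 10

10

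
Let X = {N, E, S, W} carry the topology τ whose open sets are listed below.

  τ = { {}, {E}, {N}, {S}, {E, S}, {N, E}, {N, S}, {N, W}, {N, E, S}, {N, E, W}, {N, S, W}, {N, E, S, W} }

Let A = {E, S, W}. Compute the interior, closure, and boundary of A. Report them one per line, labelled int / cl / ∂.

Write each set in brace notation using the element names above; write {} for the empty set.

int(A) = {E, S}
cl(A)  = {E, S, W}
∂A     = {W}

interior: largest open inside A is {E, S} (from {}, {S}, {E}, {E, S})
cl via duality: int({N}) = {N}, so X∖{N} = {E, S, W}
cl∖int = {W}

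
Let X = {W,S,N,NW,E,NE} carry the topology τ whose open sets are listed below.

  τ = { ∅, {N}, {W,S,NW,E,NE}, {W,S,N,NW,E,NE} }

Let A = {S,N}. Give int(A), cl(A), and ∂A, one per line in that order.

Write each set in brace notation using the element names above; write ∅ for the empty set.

open subsets of A: ∅, {N}; so int(A) = {N}
closure: X∖int(X∖A) = X∖∅ = {W,S,N,NW,E,NE}
∂A = {W,S,N,NW,E,NE} minus {N} = {W,S,NW,E,NE}

int(A) = {N}
cl(A)  = {W,S,N,NW,E,NE}
∂A     = {W,S,NW,E,NE}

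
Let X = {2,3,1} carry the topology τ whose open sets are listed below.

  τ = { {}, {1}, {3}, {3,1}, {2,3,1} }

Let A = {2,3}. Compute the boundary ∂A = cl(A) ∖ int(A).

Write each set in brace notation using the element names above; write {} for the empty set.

interior: largest open inside A is {3} (from {}, {3})
cl via duality: int({1}) = {1}, so X∖{1} = {2,3}
cl∖int = {2}

{2}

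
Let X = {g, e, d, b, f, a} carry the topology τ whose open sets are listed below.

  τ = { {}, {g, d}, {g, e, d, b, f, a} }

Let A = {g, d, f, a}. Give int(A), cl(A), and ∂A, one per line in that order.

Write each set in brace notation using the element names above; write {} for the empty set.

int(A) = {g, d}
cl(A)  = {g, e, d, b, f, a}
∂A     = {e, b, f, a}

opens ⊆ A: {}, {g, d}; union → int = {g, d}
complement {e, b}; its interior {}; cl(A) = X∖{} = {g, e, d, b, f, a}
boundary = {g, e, d, b, f, a} ∖ {g, d} = {e, b, f, a}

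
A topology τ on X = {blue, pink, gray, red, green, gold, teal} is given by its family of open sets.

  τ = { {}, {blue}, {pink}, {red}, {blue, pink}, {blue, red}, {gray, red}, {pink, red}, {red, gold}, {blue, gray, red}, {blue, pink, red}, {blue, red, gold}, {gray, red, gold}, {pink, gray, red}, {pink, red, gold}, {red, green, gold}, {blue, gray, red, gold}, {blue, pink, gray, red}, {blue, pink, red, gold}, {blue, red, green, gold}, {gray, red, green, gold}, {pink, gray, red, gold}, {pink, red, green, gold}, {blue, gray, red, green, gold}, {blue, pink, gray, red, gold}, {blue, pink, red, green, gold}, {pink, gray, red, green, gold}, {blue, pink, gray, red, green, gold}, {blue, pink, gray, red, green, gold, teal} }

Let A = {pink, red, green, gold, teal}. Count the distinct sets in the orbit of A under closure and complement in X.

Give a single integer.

8

closure: X∖int(X∖A) = X∖{blue} = {pink, gray, red, green, gold, teal}
Let k=closure and c=complement:
  1. A     = {pink, red, green, gold, teal}
  2. kA    = {pink, gray, red, green, gold, teal}
  3. cA    = {blue, gray}
  4. ckA   = {blue}
  5. kcA   = {blue, gray, teal}
  6. kckA  = {blue, teal}
  7. ckcA  = {pink, red, green, gold}
  8. ckckA = {pink, gray, red, green, gold}
— saturated at 8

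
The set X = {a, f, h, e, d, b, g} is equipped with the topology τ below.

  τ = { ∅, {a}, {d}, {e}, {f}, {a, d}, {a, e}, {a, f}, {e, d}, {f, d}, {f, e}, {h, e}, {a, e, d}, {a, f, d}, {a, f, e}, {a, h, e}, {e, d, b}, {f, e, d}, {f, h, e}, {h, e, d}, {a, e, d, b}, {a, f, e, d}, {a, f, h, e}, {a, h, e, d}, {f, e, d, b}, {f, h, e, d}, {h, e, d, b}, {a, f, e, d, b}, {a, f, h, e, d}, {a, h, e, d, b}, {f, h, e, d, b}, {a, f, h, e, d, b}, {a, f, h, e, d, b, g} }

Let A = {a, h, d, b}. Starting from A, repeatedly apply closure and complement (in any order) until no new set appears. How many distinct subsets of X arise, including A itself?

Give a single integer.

X∖A={f, e, g}, int(X∖A)={f, e}, hence cl(A)={a, h, d, b, g}
Orbit (k=closure, c=complement):
  1. A     = {a, h, d, b}
  2. kA    = {a, h, d, b, g}
  3. cA    = {f, e, g}
  4. ckA   = {f, e}
  5. kcA   = {f, h, e, b, g}
  6. ckcA  = {a, d}
  7. kckcA = {a, d, b, g}
  8. ckckcA = {f, h, e}
(closed under both — stop)

8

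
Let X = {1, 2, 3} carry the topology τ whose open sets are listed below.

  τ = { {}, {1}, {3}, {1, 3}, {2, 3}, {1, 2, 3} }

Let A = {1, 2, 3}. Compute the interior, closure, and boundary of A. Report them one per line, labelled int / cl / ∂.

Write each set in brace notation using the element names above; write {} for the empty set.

int(A) = {1, 2, 3}
cl(A)  = {1, 2, 3}
∂A     = {}

U open, U⊆A: {}, {3}, {1}, {2, 3}, {1, 3}, {1, 2, 3}. int(A) = ⋃ = {1, 2, 3}
X∖A={}, int(X∖A)={}, hence cl(A)={1, 2, 3}
∂A: remove int from cl → {}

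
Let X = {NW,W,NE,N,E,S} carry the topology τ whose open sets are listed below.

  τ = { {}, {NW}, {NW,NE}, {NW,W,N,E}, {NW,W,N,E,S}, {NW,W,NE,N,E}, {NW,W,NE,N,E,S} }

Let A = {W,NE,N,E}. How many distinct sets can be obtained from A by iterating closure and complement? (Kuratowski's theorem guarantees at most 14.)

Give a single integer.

6

X∖A={NW,S}, int(X∖A)={NW}, hence cl(A)={W,NE,N,E,S}
Orbit (k=closure, c=complement):
  1. A     = {W,NE,N,E}
  2. kA    = {W,NE,N,E,S}
  3. cA    = {NW,S}
  4. ckA   = {NW}
  5. kcA   = {NW,W,NE,N,E,S}
  6. ckcA  = {}
(closed under both — stop)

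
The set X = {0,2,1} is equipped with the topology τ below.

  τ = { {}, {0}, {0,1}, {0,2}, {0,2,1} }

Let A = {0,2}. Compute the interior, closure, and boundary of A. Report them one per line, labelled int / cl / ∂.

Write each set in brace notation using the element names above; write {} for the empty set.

opens ⊆ A: {}, {0}, {0,2}; union → int = {0,2}
complement {1}; its interior {}; cl(A) = X∖{} = {0,2,1}
boundary = {0,2,1} ∖ {0,2} = {1}

int(A) = {0,2}
cl(A)  = {0,2,1}
∂A     = {1}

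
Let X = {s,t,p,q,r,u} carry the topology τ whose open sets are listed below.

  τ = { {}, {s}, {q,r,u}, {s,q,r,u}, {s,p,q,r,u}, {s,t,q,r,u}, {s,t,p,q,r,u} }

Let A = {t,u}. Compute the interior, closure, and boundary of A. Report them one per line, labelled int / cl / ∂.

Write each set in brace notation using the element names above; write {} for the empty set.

int(A) = {}
cl(A)  = {t,p,q,r,u}
∂A     = {t,p,q,r,u}

U open, U⊆A: {}. int(A) = ⋃ = {}
X∖A={s,p,q,r}, int(X∖A)={s}, hence cl(A)={t,p,q,r,u}
∂A: remove int from cl → {t,p,q,r,u}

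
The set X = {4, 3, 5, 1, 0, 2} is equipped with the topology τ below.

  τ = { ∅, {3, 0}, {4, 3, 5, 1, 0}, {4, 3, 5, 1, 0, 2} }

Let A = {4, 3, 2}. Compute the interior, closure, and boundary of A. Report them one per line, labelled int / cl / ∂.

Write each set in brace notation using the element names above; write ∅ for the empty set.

int(A) = ∅
cl(A)  = {4, 3, 5, 1, 0, 2}
∂A     = {4, 3, 5, 1, 0, 2}

interior: largest open inside A is ∅ (from ∅)
cl via duality: int({5, 1, 0}) = ∅, so X∖∅ = {4, 3, 5, 1, 0, 2}
cl∖int = {4, 3, 5, 1, 0, 2}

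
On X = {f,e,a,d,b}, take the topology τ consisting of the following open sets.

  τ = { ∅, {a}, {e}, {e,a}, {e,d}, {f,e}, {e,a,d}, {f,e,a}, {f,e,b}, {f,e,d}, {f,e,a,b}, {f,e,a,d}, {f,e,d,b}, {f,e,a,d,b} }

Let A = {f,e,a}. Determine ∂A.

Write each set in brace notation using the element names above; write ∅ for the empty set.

{d,b}

opens ⊆ A: ∅, {e}, {a}, {e,a}, {f,e}, {f,e,a}; union → int = {f,e,a}
complement {d,b}; its interior ∅; cl(A) = X∖∅ = {f,e,a,d,b}
boundary = {f,e,a,d,b} ∖ {f,e,a} = {d,b}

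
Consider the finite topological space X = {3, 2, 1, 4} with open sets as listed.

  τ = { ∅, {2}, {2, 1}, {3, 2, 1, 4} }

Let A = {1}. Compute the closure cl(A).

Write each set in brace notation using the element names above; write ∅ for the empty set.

X∖A={3, 2, 4}, int(X∖A)={2}, hence cl(A)={3, 1, 4}

{3, 1, 4}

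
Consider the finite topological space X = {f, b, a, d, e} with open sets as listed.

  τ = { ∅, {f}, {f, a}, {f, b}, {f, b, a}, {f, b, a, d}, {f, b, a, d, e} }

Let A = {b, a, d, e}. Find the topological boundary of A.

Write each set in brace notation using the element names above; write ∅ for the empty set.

U open, U⊆A: ∅. int(A) = ⋃ = ∅
X∖A={f}, int(X∖A)={f}, hence cl(A)={b, a, d, e}
∂A: remove int from cl → {b, a, d, e}

{b, a, d, e}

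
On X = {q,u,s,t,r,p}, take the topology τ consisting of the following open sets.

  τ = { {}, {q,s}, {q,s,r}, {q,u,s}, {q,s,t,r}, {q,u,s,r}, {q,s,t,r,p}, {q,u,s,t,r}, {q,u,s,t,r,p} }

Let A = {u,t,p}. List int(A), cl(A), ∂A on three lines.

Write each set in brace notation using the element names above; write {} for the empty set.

opens ⊆ A: {}; union → int = {}
complement {q,s,r}; its interior {q,s,r}; cl(A) = X∖{q,s,r} = {u,t,p}
boundary = {u,t,p} ∖ {} = {u,t,p}

int(A) = {}
cl(A)  = {u,t,p}
∂A     = {u,t,p}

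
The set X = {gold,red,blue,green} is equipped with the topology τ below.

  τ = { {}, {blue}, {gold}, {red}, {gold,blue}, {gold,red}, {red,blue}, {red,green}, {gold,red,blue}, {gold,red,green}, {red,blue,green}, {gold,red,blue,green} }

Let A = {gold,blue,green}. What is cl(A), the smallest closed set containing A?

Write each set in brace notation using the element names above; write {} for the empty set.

complement {red}; its interior {red}; cl(A) = X∖{red} = {gold,blue,green}

{gold,blue,green}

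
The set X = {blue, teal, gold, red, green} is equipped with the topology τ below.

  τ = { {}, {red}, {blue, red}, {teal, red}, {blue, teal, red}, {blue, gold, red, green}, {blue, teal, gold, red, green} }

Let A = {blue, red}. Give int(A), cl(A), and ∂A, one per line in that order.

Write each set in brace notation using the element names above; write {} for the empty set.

int(A) = {blue, red}
cl(A)  = {blue, teal, gold, red, green}
∂A     = {teal, gold, green}

open subsets of A: {}, {red}, {blue, red}; so int(A) = {blue, red}
closure: X∖int(X∖A) = X∖{} = {blue, teal, gold, red, green}
∂A = {blue, teal, gold, red, green} minus {blue, red} = {teal, gold, green}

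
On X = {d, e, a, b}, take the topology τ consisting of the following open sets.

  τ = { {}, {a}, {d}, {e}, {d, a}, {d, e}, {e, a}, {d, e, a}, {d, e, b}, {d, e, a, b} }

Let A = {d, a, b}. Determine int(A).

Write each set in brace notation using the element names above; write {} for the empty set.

U open, U⊆A: {}, {d}, {a}, {d, a}. int(A) = ⋃ = {d, a}

{d, a}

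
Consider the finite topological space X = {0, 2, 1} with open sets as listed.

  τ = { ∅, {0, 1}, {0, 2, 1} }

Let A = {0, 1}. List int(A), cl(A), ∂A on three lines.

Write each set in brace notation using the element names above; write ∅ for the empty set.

opens ⊆ A: ∅, {0, 1}; union → int = {0, 1}
complement {2}; its interior ∅; cl(A) = X∖∅ = {0, 2, 1}
boundary = {0, 2, 1} ∖ {0, 1} = {2}

int(A) = {0, 1}
cl(A)  = {0, 2, 1}
∂A     = {2}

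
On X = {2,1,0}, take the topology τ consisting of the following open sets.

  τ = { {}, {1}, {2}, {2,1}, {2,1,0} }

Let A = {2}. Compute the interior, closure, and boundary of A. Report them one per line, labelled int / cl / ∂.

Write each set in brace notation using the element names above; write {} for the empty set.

interior: largest open inside A is {2} (from {}, {2})
cl via duality: int({1,0}) = {1}, so X∖{1} = {2,0}
cl∖int = {0}

int(A) = {2}
cl(A)  = {2,0}
∂A     = {0}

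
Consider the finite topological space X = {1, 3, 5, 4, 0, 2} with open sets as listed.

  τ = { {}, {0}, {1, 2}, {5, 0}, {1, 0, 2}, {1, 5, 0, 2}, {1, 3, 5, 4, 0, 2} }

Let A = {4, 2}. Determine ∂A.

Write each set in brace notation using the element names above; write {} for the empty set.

opens ⊆ A: {}; union → int = {}
complement {1, 3, 5, 0}; its interior {5, 0}; cl(A) = X∖{5, 0} = {1, 3, 4, 2}
boundary = {1, 3, 4, 2} ∖ {} = {1, 3, 4, 2}

{1, 3, 4, 2}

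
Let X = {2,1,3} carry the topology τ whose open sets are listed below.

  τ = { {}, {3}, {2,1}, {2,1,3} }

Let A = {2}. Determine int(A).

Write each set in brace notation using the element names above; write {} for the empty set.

opens ⊆ A: {}; union → int = {}

{}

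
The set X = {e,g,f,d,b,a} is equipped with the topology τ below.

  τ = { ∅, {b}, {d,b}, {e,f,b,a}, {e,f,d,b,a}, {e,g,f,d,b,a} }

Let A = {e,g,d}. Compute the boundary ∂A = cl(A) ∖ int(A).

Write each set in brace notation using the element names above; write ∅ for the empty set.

U open, U⊆A: ∅. int(A) = ⋃ = ∅
X∖A={f,b,a}, int(X∖A)={b}, hence cl(A)={e,g,f,d,a}
∂A: remove int from cl → {e,g,f,d,a}

{e,g,f,d,a}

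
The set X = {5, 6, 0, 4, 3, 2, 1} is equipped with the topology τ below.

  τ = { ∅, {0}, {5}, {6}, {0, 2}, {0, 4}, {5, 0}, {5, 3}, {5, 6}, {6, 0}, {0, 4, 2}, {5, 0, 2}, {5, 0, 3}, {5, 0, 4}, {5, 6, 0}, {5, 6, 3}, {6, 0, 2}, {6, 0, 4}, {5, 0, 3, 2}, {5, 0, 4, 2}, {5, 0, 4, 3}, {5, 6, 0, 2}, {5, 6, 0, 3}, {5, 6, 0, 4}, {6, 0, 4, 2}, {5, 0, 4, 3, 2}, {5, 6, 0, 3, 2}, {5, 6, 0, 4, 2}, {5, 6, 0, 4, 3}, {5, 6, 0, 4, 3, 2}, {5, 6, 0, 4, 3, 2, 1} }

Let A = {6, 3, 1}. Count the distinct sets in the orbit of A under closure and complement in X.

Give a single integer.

X∖A={5, 0, 4, 2}, int(X∖A)={5, 0, 4, 2}, hence cl(A)={6, 3, 1}
Orbit (k=closure, c=complement):
  1. A     = {6, 3, 1}
  2. cA    = {5, 0, 4, 2}
  3. kcA   = {5, 0, 4, 3, 2, 1}
  4. ckcA  = {6}
  5. kckcA = {6, 1}
  6. ckckcA = {5, 0, 4, 3, 2}
(closed under both — stop)

6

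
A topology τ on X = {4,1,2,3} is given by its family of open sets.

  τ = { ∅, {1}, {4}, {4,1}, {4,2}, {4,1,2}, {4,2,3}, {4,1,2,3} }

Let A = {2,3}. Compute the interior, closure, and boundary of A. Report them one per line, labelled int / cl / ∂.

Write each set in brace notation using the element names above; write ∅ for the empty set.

opens ⊆ A: ∅; union → int = ∅
complement {4,1}; its interior {4,1}; cl(A) = X∖{4,1} = {2,3}
boundary = {2,3} ∖ ∅ = {2,3}

int(A) = ∅
cl(A)  = {2,3}
∂A     = {2,3}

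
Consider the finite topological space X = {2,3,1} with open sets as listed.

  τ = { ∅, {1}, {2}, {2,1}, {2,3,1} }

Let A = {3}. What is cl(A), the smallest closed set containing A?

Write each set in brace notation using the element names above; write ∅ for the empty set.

complement {2,1}; its interior {2,1}; cl(A) = X∖{2,1} = {3}

{3}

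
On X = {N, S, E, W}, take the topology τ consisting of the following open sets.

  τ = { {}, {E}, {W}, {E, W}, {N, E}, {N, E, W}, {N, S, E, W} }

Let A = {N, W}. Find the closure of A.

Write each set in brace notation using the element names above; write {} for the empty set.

complement {S, E}; its interior {E}; cl(A) = X∖{E} = {N, S, W}

{N, S, W}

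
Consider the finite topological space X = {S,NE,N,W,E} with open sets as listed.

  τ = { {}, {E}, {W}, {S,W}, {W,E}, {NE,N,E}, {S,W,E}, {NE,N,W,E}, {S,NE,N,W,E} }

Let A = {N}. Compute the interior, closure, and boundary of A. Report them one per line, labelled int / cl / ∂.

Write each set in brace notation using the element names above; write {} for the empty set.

int(A) = {}
cl(A)  = {NE,N}
∂A     = {NE,N}

interior: largest open inside A is {} (from {})
cl via duality: int({S,NE,W,E}) = {S,W,E}, so X∖{S,W,E} = {NE,N}
cl∖int = {NE,N}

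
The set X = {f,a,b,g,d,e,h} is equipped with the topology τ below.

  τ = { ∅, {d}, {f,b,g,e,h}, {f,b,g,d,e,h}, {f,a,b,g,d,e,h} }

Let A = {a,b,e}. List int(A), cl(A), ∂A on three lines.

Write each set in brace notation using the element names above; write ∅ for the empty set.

int(A) = ∅
cl(A)  = {f,a,b,g,e,h}
∂A     = {f,a,b,g,e,h}

U open, U⊆A: ∅. int(A) = ⋃ = ∅
X∖A={f,g,d,h}, int(X∖A)={d}, hence cl(A)={f,a,b,g,e,h}
∂A: remove int from cl → {f,a,b,g,e,h}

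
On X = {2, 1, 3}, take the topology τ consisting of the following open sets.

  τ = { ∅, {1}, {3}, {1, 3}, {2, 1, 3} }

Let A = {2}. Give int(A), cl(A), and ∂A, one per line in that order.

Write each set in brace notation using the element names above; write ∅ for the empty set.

int(A) = ∅
cl(A)  = {2}
∂A     = {2}

opens ⊆ A: ∅; union → int = ∅
complement {1, 3}; its interior {1, 3}; cl(A) = X∖{1, 3} = {2}
boundary = {2} ∖ ∅ = {2}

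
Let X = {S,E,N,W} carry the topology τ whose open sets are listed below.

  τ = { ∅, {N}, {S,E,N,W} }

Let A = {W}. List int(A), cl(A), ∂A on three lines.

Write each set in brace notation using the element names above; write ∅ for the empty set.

interior: largest open inside A is ∅ (from ∅)
cl via duality: int({S,E,N}) = {N}, so X∖{N} = {S,E,W}
cl∖int = {S,E,W}

int(A) = ∅
cl(A)  = {S,E,W}
∂A     = {S,E,W}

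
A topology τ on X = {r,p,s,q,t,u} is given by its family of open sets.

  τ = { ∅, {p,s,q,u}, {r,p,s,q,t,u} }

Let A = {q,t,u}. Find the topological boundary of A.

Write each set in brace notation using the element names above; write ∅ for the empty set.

interior: largest open inside A is ∅ (from ∅)
cl via duality: int({r,p,s}) = ∅, so X∖∅ = {r,p,s,q,t,u}
cl∖int = {r,p,s,q,t,u}

{r,p,s,q,t,u}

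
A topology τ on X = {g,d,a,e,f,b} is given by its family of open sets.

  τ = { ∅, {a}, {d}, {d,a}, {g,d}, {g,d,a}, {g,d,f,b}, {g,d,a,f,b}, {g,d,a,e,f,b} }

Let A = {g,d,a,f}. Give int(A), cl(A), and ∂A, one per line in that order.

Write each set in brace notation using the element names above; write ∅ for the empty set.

open subsets of A: ∅, {d}, {a}, {d,a}, {g,d}, {g,d,a}; so int(A) = {g,d,a}
closure: X∖int(X∖A) = X∖∅ = {g,d,a,e,f,b}
∂A = {g,d,a,e,f,b} minus {g,d,a} = {e,f,b}

int(A) = {g,d,a}
cl(A)  = {g,d,a,e,f,b}
∂A     = {e,f,b}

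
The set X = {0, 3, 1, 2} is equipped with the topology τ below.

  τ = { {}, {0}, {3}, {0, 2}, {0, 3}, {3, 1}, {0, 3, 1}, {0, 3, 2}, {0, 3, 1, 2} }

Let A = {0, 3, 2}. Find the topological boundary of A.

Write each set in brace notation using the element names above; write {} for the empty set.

{1}

open subsets of A: {}, {0}, {3}, {0, 3}, {0, 2}, {0, 3, 2}; so int(A) = {0, 3, 2}
closure: X∖int(X∖A) = X∖{} = {0, 3, 1, 2}
∂A = {0, 3, 1, 2} minus {0, 3, 2} = {1}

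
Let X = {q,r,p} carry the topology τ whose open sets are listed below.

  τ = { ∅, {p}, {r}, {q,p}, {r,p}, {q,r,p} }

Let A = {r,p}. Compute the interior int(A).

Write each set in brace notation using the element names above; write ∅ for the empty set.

opens ⊆ A: ∅, {r}, {p}, {r,p}; union → int = {r,p}

{r,p}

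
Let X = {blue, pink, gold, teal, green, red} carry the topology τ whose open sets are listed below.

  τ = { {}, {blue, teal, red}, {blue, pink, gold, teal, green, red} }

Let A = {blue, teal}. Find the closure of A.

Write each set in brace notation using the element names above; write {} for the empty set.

{blue, pink, gold, teal, green, red}

complement {pink, gold, green, red}; its interior {}; cl(A) = X∖{} = {blue, pink, gold, teal, green, red}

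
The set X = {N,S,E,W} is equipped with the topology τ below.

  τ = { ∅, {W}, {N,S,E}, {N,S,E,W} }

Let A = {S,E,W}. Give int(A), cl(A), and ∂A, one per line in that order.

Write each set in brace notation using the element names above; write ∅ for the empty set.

interior: largest open inside A is {W} (from ∅, {W})
cl via duality: int({N}) = ∅, so X∖∅ = {N,S,E,W}
cl∖int = {N,S,E}

int(A) = {W}
cl(A)  = {N,S,E,W}
∂A     = {N,S,E}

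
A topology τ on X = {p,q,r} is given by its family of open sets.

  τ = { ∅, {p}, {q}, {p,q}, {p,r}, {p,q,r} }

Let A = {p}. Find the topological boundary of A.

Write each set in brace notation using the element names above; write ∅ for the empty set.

interior: largest open inside A is {p} (from ∅, {p})
cl via duality: int({q,r}) = {q}, so X∖{q} = {p,r}
cl∖int = {r}

{r}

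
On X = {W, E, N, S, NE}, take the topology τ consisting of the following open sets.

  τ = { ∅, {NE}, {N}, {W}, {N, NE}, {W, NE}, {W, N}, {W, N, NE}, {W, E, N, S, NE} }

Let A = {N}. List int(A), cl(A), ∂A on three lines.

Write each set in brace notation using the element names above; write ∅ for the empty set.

int(A) = {N}
cl(A)  = {E, N, S}
∂A     = {E, S}

open subsets of A: ∅, {N}; so int(A) = {N}
closure: X∖int(X∖A) = X∖{W, NE} = {E, N, S}
∂A = {E, N, S} minus {N} = {E, S}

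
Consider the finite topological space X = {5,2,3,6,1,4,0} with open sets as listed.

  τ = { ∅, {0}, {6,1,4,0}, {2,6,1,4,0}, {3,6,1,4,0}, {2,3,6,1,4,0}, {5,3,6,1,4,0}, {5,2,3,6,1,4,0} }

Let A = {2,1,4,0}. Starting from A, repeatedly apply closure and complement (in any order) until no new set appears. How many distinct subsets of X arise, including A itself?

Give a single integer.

6

complement {5,3,6}; its interior ∅; cl(A) = X∖∅ = {5,2,3,6,1,4,0}
With k = closure, c = complement:
  1. A     = {2,1,4,0}
  2. kA    = {5,2,3,6,1,4,0}
  3. cA    = {5,3,6}
  4. ckA   = ∅
  5. kcA   = {5,2,3,6,1,4}
  6. ckcA  = {0}
k, c of each give nothing new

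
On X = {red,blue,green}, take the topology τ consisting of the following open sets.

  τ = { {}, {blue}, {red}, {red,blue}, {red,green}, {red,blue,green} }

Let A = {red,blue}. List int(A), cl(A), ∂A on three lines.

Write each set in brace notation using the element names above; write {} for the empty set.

int(A) = {red,blue}
cl(A)  = {red,blue,green}
∂A     = {green}

open subsets of A: {}, {red}, {blue}, {red,blue}; so int(A) = {red,blue}
closure: X∖int(X∖A) = X∖{} = {red,blue,green}
∂A = {red,blue,green} minus {red,blue} = {green}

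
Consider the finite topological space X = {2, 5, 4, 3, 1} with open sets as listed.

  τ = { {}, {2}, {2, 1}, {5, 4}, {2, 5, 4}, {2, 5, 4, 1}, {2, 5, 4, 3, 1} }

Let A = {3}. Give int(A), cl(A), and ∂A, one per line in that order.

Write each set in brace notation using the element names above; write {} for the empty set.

int(A) = {}
cl(A)  = {3}
∂A     = {3}

open subsets of A: {}; so int(A) = {}
closure: X∖int(X∖A) = X∖{2, 5, 4, 1} = {3}
∂A = {3} minus {} = {3}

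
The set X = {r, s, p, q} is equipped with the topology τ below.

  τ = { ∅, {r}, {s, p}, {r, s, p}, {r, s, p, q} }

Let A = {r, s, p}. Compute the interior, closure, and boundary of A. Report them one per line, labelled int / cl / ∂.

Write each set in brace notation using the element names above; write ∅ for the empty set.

int(A) = {r, s, p}
cl(A)  = {r, s, p, q}
∂A     = {q}

U open, U⊆A: ∅, {r}, {s, p}, {r, s, p}. int(A) = ⋃ = {r, s, p}
X∖A={q}, int(X∖A)=∅, hence cl(A)={r, s, p, q}
∂A: remove int from cl → {q}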